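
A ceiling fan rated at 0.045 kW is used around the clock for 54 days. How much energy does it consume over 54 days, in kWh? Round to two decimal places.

Runtime = 24 h × 54 = 1296 h
Energy = 0.045 kW × 1296 h = 58.32 kWh

58.32 kWh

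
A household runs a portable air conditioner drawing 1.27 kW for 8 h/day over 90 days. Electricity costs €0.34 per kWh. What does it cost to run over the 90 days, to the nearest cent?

€310.90

Runtime = 8 h/day × 90 days = 720 h
Energy = 1.27 kW × 720 h = 914.4 kWh
Cost = 914.4 kWh × €0.34/kWh = €310.90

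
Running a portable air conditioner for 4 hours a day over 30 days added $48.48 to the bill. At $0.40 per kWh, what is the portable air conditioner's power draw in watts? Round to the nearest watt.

1010 W

Energy = $48.48 ÷ $0.40/kWh = 121.2 kWh
Runtime = 4 h/day × 30 days = 120 h
Power = 121.2 kWh ÷ 120 h = 1.01 kW = 1010 W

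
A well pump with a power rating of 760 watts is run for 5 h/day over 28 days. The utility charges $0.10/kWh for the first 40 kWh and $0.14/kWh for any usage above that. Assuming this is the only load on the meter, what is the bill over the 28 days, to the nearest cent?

Runtime = 5 h/day × 28 days = 140 h
Energy = 0.76 kW × 140 h = 106.4 kWh
Tier 1 (0–40 kWh): 40 × $0.10 = $4
Above 40 kWh: 66.4 × $0.14 = $9.296
Bill = $13.30

$13.30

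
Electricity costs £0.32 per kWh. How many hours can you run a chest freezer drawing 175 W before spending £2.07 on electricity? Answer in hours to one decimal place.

37.0 h

Energy available = £2.07 ÷ £0.32/kWh = 6.4688 kWh
Hours = 6.4688 kWh ÷ 0.175 kW = 37.0 h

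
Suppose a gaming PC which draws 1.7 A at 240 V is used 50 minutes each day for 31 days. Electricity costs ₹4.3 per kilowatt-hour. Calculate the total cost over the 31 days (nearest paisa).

Power = 1.7 A × 240 V = 408 W = 0.408 kW
Runtime = 50 min × 31 = 1550 min = 25.833333… h
Energy = 0.408 kW × 25.833333… h = 10.54 kWh
Cost = 10.54 kWh × ₹4.3/kWh = ₹45.32

₹45.32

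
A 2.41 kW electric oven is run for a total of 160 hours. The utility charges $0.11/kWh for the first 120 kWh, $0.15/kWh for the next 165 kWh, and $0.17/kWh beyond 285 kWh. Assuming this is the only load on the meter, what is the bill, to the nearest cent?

$55.05

Energy = 2.41 kW × 160 h = 385.6 kWh
Tier 1 (0–120 kWh): 120 × $0.11 = $13.2
Tier 2 (120–285 kWh): 165 × $0.15 = $24.75
Above 285 kWh: 100.6 × $0.17 = $17.102
Bill = $55.05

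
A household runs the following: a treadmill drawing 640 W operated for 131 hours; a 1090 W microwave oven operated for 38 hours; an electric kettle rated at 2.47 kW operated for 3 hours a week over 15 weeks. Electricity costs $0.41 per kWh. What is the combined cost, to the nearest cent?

treadmill: 0.64 kW × 131 h = 83.84 kWh
microwave oven: 1.09 kW × 38 h = 41.42 kWh
electric kettle: Runtime = 3 h/week × 15 weeks = 45 h
electric kettle: 2.47 kW × 45 h = 111.15 kWh
Total energy = 236.41 kWh
Cost = 236.41 × $0.41 = $96.93

$96.93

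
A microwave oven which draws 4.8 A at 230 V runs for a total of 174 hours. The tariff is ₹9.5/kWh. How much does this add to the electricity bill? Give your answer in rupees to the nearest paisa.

₹1824.91

Power = 4.8 A × 230 V = 1104 W = 1.104 kW
Energy = 1.104 kW × 174 h = 192.096 kWh
Cost = 192.096 kWh × ₹9.5/kWh = ₹1824.91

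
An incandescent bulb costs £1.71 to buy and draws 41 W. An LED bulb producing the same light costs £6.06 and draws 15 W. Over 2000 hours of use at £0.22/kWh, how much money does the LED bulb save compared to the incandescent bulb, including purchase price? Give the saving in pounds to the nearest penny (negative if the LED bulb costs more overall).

incandescent bulb: £1.71 + (41/1000) kW × 2000 h × £0.22 = £1.71 + £18.04 = £19.75
LED bulb: £6.06 + (15/1000) kW × 2000 h × £0.22 = £6.06 + £6.6 = £12.66
Saving = £19.75 − £12.66 = £7.09

£7.09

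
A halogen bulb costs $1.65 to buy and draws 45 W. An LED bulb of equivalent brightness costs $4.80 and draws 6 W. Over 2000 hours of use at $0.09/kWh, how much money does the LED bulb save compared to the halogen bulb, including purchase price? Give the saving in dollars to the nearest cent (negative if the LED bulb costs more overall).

halogen bulb: $1.65 + (45/1000) kW × 2000 h × $0.09 = $1.65 + $8.1 = $9.75
LED bulb: $4.80 + (6/1000) kW × 2000 h × $0.09 = $4.80 + $1.08 = $5.88
Saving = $9.75 − $5.88 = $3.87

$3.87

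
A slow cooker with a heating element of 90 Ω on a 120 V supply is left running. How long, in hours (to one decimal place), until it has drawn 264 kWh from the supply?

1650.0 h

Power = V²/R = 120²/90 = 160 W = 0.16 kW
Hours = 264 kWh ÷ 0.16 kW = 1650.0 h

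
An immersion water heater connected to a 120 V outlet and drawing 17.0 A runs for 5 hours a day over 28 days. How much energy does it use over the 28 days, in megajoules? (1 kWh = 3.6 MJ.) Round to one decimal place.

Power = 17.0 A × 120 V = 2040 W = 2.04 kW
Runtime = 5 h/day × 28 days = 140 h
Energy = 2.04 kW × 140 h = 285.6 kWh
= 285.6 × 3.6 MJ = 1028.2 MJ

1028.2 MJ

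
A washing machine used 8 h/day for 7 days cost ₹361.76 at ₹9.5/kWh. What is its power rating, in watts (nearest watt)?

Energy = ₹361.76 ÷ ₹9.5/kWh = 38.08 kWh
Runtime = 8 h/day × 7 days = 56 h
Power = 38.08 kWh ÷ 56 h = 0.68 kW = 680 W

680 W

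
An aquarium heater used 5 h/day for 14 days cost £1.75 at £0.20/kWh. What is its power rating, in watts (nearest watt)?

125 W

Energy = £1.75 ÷ £0.20/kWh = 8.75 kWh
Runtime = 5 h/day × 14 days = 70 h
Power = 8.75 kWh ÷ 70 h = 0.125 kW = 125 W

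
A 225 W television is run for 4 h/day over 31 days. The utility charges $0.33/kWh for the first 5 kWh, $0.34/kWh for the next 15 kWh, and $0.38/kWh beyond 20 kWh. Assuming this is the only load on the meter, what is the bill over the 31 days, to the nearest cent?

Runtime = 4 h/day × 31 days = 124 h
Energy = 0.225 kW × 124 h = 27.9 kWh
Tier 1 (0–5 kWh): 5 × $0.33 = $1.65
Tier 2 (5–20 kWh): 15 × $0.34 = $5.1
Above 20 kWh: 7.9 × $0.38 = $3.002
Bill = $9.75

$9.75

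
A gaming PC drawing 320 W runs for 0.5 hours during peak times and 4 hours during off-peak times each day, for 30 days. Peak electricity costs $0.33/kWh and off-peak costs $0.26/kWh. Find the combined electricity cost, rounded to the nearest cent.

Peak energy = 0.32 kW × 0.5 h × 30 = 4.8 kWh
Off-peak energy = 0.32 kW × 4 h × 30 = 38.4 kWh
Cost = 4.8 × $0.33 + 38.4 × $0.26 = $1.584 + $9.984 = $11.57

$11.57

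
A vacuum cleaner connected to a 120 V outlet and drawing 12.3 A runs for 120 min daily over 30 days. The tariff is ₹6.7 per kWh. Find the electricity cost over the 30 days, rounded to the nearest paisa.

Power = 12.3 A × 120 V = 1476 W = 1.476 kW
Runtime = 120 min × 30 = 3600 min = 60 h
Energy = 1.476 kW × 60 h = 88.56 kWh
Cost = 88.56 kWh × ₹6.7/kWh = ₹593.35

₹593.35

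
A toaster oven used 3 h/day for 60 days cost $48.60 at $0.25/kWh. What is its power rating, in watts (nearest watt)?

Energy = $48.60 ÷ $0.25/kWh = 194.4 kWh
Runtime = 3 h/day × 60 days = 180 h
Power = 194.4 kWh ÷ 180 h = 1.08 kW = 1080 W

1080 W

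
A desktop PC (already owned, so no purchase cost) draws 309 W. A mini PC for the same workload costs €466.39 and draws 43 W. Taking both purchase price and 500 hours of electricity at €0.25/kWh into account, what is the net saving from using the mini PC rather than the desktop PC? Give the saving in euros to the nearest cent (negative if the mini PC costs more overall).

-€433.14

desktop PC: €0.00 + (309/1000) kW × 500 h × €0.25 = €0.00 + €38.625 = €38.625
mini PC: €466.39 + (43/1000) kW × 500 h × €0.25 = €466.39 + €5.375 = €471.765
Saving = €38.625 − €471.765 = −€433.14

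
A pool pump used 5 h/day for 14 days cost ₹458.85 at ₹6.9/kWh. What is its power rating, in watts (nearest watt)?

950 W

Energy = ₹458.85 ÷ ₹6.9/kWh = 66.5 kWh
Runtime = 5 h/day × 14 days = 70 h
Power = 66.5 kWh ÷ 70 h = 0.95 kW = 950 W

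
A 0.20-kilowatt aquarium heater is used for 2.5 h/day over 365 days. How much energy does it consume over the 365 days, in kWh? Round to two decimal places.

Runtime = 2.5 h/day × 365 days = 912.5 h
Energy = 0.2 kW × 912.5 h = 182.5 kWh

182.50 kWh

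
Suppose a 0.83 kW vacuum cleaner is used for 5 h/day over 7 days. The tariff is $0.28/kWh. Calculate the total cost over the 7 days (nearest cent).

$8.13

Runtime = 5 h/day × 7 days = 35 h
Energy = 0.83 kW × 35 h = 29.05 kWh
Cost = 29.05 kWh × $0.28/kWh = $8.13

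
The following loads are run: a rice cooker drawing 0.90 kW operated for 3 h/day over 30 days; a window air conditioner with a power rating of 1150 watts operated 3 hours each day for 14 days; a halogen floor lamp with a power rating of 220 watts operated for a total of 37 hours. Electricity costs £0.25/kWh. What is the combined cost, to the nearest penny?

rice cooker: Runtime = 3 h/day × 30 days = 90 h
rice cooker: 0.9 kW × 90 h = 81 kWh
window air conditioner: Runtime = 3 h/day × 14 days = 42 h
window air conditioner: 1.15 kW × 42 h = 48.3 kWh
halogen floor lamp: 0.22 kW × 37 h = 8.14 kWh
Total energy = 137.44 kWh
Cost = 137.44 × £0.25 = £34.36

£34.36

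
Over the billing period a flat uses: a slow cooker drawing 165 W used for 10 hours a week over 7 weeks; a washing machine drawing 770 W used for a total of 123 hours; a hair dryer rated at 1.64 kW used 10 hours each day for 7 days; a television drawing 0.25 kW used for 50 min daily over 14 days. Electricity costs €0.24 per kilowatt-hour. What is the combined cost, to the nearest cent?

€53.75

slow cooker: Runtime = 10 h/week × 7 weeks = 70 h
slow cooker: 0.165 kW × 70 h = 11.55 kWh
washing machine: 0.77 kW × 123 h = 94.71 kWh
hair dryer: Runtime = 10 h/day × 7 days = 70 h
hair dryer: 1.64 kW × 70 h = 114.8 kWh
television: Runtime = 50 min × 14 = 700 min = 11.666666… h
television: 0.25 kW × 11.666666… h = 2.916666… kWh
Total energy = 223.976666… kWh
Cost = 223.976666… × €0.24 = €53.75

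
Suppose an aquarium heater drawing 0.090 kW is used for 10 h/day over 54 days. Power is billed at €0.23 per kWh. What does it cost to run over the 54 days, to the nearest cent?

€11.18

Runtime = 10 h/day × 54 days = 540 h
Energy = 0.09 kW × 540 h = 48.6 kWh
Cost = 48.6 kWh × €0.23/kWh = €11.18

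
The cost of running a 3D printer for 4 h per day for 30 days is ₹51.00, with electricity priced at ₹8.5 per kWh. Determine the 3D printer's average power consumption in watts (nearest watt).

Energy = ₹51.00 ÷ ₹8.5/kWh = 6 kWh
Runtime = 4 h/day × 30 days = 120 h
Power = 6 kWh ÷ 120 h = 0.05 kW = 50 W

50 W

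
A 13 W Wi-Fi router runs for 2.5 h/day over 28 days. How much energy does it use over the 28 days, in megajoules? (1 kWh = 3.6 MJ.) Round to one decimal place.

Runtime = 2.5 h/day × 28 days = 70 h
Energy = 0.013 kW × 70 h = 0.91 kWh
= 0.91 × 3.6 MJ = 3.3 MJ

3.3 MJ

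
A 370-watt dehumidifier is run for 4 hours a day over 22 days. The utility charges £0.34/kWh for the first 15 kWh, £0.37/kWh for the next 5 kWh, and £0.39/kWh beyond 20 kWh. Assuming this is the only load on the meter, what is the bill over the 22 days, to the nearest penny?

£11.85

Runtime = 4 h/day × 22 days = 88 h
Energy = 0.37 kW × 88 h = 32.56 kWh
Tier 1 (0–15 kWh): 15 × £0.34 = £5.1
Tier 2 (15–20 kWh): 5 × £0.37 = £1.85
Above 20 kWh: 12.56 × £0.39 = £4.8984
Bill = £11.85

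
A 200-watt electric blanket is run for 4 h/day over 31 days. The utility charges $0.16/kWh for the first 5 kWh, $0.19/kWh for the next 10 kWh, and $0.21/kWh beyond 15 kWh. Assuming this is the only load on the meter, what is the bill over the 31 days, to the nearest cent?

$4.76

Runtime = 4 h/day × 31 days = 124 h
Energy = 0.2 kW × 124 h = 24.8 kWh
Tier 1 (0–5 kWh): 5 × $0.16 = $0.8
Tier 2 (5–15 kWh): 10 × $0.19 = $1.9
Above 15 kWh: 9.8 × $0.21 = $2.058
Bill = $4.76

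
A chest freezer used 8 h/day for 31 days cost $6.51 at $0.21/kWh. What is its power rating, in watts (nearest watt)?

Energy = $6.51 ÷ $0.21/kWh = 31 kWh
Runtime = 8 h/day × 31 days = 248 h
Power = 31 kWh ÷ 248 h = 0.125 kW = 125 W

125 W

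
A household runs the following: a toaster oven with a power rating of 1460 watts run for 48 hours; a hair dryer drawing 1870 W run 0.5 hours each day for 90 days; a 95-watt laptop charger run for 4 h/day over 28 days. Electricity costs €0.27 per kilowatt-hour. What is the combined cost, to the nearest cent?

toaster oven: 1.46 kW × 48 h = 70.08 kWh
hair dryer: Runtime = 0.5 h/day × 90 days = 45 h
hair dryer: 1.87 kW × 45 h = 84.15 kWh
laptop charger: Runtime = 4 h/day × 28 days = 112 h
laptop charger: 0.095 kW × 112 h = 10.64 kWh
Total energy = 164.87 kWh
Cost = 164.87 × €0.27 = €44.51

€44.51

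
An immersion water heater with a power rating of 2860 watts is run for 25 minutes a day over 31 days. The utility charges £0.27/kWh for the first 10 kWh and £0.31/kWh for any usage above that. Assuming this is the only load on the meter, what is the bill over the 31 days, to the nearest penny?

£11.05

Runtime = 25 min × 31 = 775 min = 12.916666… h
Energy = 2.86 kW × 12.916666… h = 36.941666… kWh
Tier 1 (0–10 kWh): 10 × £0.27 = £2.7
Above 10 kWh: 26.941666… × £0.31 = £8.351916…
Bill = £11.05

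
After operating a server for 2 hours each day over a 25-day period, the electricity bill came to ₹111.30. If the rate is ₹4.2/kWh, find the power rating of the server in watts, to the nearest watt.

Energy = ₹111.30 ÷ ₹4.2/kWh = 26.5 kWh
Runtime = 2 h/day × 25 days = 50 h
Power = 26.5 kWh ÷ 50 h = 0.53 kW = 530 W

530 W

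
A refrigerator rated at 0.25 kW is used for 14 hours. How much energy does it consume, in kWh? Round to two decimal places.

3.50 kWh

Energy = 0.25 kW × 14 h = 3.5 kWh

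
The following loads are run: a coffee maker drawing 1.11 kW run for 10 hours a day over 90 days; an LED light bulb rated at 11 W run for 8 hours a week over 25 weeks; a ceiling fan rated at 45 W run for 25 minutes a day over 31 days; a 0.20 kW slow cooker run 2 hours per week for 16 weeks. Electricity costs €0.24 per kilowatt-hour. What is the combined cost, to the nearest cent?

coffee maker: Runtime = 10 h/day × 90 days = 900 h
coffee maker: 1.11 kW × 900 h = 999 kWh
LED light bulb: Runtime = 8 h/week × 25 weeks = 200 h
LED light bulb: 0.011 kW × 200 h = 2.2 kWh
ceiling fan: Runtime = 25 min × 31 = 775 min = 12.916666… h
ceiling fan: 0.045 kW × 12.916666… h = 0.58125 kWh
slow cooker: Runtime = 2 h/week × 16 weeks = 32 h
slow cooker: 0.2 kW × 32 h = 6.4 kWh
Total energy = 1008.18125 kWh
Cost = 1008.18125 × €0.24 = €241.96

€241.96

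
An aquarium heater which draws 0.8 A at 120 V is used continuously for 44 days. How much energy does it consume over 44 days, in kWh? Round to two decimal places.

Power = 0.8 A × 120 V = 96 W = 0.096 kW
Runtime = 24 h × 44 = 1056 h
Energy = 0.096 kW × 1056 h = 101.376 kWh ≈ 101.38 kWh

101.38 kWh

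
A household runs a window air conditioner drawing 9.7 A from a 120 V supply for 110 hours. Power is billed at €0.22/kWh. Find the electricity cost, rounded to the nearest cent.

€28.17

Power = 9.7 A × 120 V = 1164 W = 1.164 kW
Energy = 1.164 kW × 110 h = 128.04 kWh
Cost = 128.04 kWh × €0.22/kWh = €28.17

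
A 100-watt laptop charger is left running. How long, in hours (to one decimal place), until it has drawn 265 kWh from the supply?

Hours = 265 kWh ÷ 0.1 kW = 2650.0 h

2650.0 h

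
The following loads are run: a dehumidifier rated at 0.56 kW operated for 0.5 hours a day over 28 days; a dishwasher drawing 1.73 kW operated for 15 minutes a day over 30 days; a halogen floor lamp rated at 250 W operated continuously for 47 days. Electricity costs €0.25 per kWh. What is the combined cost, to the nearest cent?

€75.70

dehumidifier: Runtime = 0.5 h/day × 28 days = 14 h
dehumidifier: 0.56 kW × 14 h = 7.84 kWh
dishwasher: Runtime = 15 min × 30 = 450 min = 7.5 h
dishwasher: 1.73 kW × 7.5 h = 12.975 kWh
halogen floor lamp: Runtime = 24 h × 47 = 1128 h
halogen floor lamp: 0.25 kW × 1128 h = 282 kWh
Total energy = 302.815 kWh
Cost = 302.815 × €0.25 = €75.70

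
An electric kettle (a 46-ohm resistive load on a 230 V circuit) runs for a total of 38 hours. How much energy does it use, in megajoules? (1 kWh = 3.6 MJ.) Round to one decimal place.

157.3 MJ

Power = V²/R = 230²/46 = 1150 W = 1.15 kW
Energy = 1.15 kW × 38 h = 43.7 kWh
= 43.7 × 3.6 MJ = 157.3 MJ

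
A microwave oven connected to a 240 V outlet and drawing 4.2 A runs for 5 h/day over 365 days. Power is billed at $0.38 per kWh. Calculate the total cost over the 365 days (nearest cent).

$699.05

Power = 4.2 A × 240 V = 1008 W = 1.008 kW
Runtime = 5 h/day × 365 days = 1825 h
Energy = 1.008 kW × 1825 h = 1839.6 kWh
Cost = 1839.6 kWh × $0.38/kWh = $699.05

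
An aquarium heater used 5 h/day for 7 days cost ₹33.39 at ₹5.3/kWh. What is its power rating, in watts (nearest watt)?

Energy = ₹33.39 ÷ ₹5.3/kWh = 6.3 kWh
Runtime = 5 h/day × 7 days = 35 h
Power = 6.3 kWh ÷ 35 h = 0.18 kW = 180 W

180 W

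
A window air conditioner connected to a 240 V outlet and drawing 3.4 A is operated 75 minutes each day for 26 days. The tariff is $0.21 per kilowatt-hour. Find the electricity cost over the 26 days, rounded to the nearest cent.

Power = 3.4 A × 240 V = 816 W = 0.816 kW
Runtime = 75 min × 26 = 1950 min = 32.5 h
Energy = 0.816 kW × 32.5 h = 26.52 kWh
Cost = 26.52 kWh × $0.21/kWh = $5.57

$5.57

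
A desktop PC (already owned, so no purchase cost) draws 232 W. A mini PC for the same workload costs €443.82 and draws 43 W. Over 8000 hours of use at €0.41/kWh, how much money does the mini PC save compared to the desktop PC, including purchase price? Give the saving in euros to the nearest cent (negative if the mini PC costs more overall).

desktop PC: €0.00 + (232/1000) kW × 8000 h × €0.41 = €0.00 + €760.96 = €760.96
mini PC: €443.82 + (43/1000) kW × 8000 h × €0.41 = €443.82 + €141.04 = €584.86
Saving = €760.96 − €584.86 = €176.1

€176.10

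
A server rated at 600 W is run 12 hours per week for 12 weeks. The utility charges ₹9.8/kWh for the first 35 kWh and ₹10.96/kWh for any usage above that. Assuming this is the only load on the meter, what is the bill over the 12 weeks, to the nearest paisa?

₹906.34

Runtime = 12 h/week × 12 weeks = 144 h
Energy = 0.6 kW × 144 h = 86.4 kWh
Tier 1 (0–35 kWh): 35 × ₹9.8 = ₹343
Above 35 kWh: 51.4 × ₹10.96 = ₹563.344
Bill = ₹906.34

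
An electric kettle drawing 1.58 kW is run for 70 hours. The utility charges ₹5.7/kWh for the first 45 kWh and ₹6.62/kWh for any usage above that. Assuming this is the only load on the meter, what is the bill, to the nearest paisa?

₹690.77

Energy = 1.58 kW × 70 h = 110.6 kWh
Tier 1 (0–45 kWh): 45 × ₹5.7 = ₹256.5
Above 45 kWh: 65.6 × ₹6.62 = ₹434.272
Bill = ₹690.77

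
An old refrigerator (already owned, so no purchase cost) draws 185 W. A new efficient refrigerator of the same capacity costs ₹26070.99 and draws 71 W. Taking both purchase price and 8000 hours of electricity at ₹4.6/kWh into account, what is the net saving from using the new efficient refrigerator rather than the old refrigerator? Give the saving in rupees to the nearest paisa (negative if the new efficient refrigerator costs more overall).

old refrigerator: ₹0.00 + (185/1000) kW × 8000 h × ₹4.6 = ₹0.00 + ₹6808 = ₹6808
new efficient refrigerator: ₹26070.99 + (71/1000) kW × 8000 h × ₹4.6 = ₹26070.99 + ₹2612.8 = ₹28683.79
Saving = ₹6808 − ₹28683.79 = −₹21875.79

-₹21875.79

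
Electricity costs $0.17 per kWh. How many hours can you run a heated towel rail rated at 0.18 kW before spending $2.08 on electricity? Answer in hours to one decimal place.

68.0 h

Energy available = $2.08 ÷ $0.17/kWh = 12.2353 kWh
Hours = 12.2353 kWh ÷ 0.18 kW = 68.0 h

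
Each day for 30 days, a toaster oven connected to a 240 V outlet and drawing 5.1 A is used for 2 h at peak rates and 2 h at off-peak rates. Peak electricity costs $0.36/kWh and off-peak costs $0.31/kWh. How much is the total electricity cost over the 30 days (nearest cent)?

$49.20

Power = 5.1 A × 240 V = 1224 W = 1.224 kW
Peak energy = 1.224 kW × 2 h × 30 = 73.44 kWh
Off-peak energy = 1.224 kW × 2 h × 30 = 73.44 kWh
Cost = 73.44 × $0.36 + 73.44 × $0.31 = $26.4384 + $22.7664 = $49.20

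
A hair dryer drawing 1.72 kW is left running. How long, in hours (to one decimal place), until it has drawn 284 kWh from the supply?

165.1 h

Hours = 284 kWh ÷ 1.72 kW = 165.1 h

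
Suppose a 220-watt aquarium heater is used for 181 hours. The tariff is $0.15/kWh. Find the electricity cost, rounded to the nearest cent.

$5.97

Energy = 0.22 kW × 181 h = 39.82 kWh
Cost = 39.82 kWh × $0.15/kWh = $5.97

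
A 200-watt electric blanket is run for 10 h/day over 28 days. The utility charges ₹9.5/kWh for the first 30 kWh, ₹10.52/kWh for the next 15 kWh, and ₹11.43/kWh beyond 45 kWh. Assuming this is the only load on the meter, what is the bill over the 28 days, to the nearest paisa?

Runtime = 10 h/day × 28 days = 280 h
Energy = 0.2 kW × 280 h = 56 kWh
Tier 1 (0–30 kWh): 30 × ₹9.5 = ₹285
Tier 2 (30–45 kWh): 15 × ₹10.52 = ₹157.8
Above 45 kWh: 11 × ₹11.43 = ₹125.73
Bill = ₹568.53

₹568.53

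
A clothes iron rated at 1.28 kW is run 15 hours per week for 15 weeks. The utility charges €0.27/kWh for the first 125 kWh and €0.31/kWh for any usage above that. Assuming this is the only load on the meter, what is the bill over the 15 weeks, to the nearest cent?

€84.28

Runtime = 15 h/week × 15 weeks = 225 h
Energy = 1.28 kW × 225 h = 288 kWh
Tier 1 (0–125 kWh): 125 × €0.27 = €33.75
Above 125 kWh: 163 × €0.31 = €50.53
Bill = €84.28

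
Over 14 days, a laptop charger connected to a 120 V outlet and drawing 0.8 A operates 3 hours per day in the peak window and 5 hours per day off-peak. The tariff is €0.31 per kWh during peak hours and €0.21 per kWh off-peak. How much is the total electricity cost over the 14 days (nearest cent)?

Power = 0.8 A × 120 V = 96 W = 0.096 kW
Peak energy = 0.096 kW × 3 h × 14 = 4.032 kWh
Off-peak energy = 0.096 kW × 5 h × 14 = 6.72 kWh
Cost = 4.032 × €0.31 + 6.72 × €0.21 = €1.24992 + €1.4112 = €2.66

€2.66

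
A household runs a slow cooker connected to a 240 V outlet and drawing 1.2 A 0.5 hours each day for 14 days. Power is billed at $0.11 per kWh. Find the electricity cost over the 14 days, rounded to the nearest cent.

Power = 1.2 A × 240 V = 288 W = 0.288 kW
Runtime = 0.5 h/day × 14 days = 7 h
Energy = 0.288 kW × 7 h = 2.016 kWh
Cost = 2.016 kWh × $0.11/kWh = $0.22

$0.22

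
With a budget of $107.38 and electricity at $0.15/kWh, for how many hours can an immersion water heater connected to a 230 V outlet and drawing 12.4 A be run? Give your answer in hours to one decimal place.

251.0 h

Power = 12.4 A × 230 V = 2852 W = 2.852 kW
Energy available = $107.38 ÷ $0.15/kWh = 715.8667 kWh
Hours = 715.8667 kWh ÷ 2.852 kW = 251.0 h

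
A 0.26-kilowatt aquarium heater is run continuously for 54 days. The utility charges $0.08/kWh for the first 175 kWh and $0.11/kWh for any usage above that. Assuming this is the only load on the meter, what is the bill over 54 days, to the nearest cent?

Runtime = 24 h × 54 = 1296 h
Energy = 0.26 kW × 1296 h = 336.96 kWh
Tier 1 (0–175 kWh): 175 × $0.08 = $14
Above 175 kWh: 161.96 × $0.11 = $17.8156
Bill = $31.82

$31.82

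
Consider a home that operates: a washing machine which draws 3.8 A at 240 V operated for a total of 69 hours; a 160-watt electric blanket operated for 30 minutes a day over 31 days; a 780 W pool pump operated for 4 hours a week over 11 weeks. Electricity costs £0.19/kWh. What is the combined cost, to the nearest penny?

washing machine: Power = 3.8 A × 240 V = 912 W = 0.912 kW
washing machine: 0.912 kW × 69 h = 62.928 kWh
electric blanket: Runtime = 30 min × 31 = 930 min = 15.5 h
electric blanket: 0.16 kW × 15.5 h = 2.48 kWh
pool pump: Runtime = 4 h/week × 11 weeks = 44 h
pool pump: 0.78 kW × 44 h = 34.32 kWh
Total energy = 99.728 kWh
Cost = 99.728 × £0.19 = £18.95

£18.95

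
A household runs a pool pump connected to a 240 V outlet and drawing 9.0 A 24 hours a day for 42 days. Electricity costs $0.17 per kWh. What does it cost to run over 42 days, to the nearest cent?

Power = 9.0 A × 240 V = 2160 W = 2.16 kW
Runtime = 24 h × 42 = 1008 h
Energy = 2.16 kW × 1008 h = 2177.28 kWh
Cost = 2177.28 kWh × $0.17/kWh = $370.14

$370.14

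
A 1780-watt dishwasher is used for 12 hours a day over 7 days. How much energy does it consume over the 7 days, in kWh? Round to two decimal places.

149.52 kWh

Runtime = 12 h/day × 7 days = 84 h
Energy = 1.78 kW × 84 h = 149.52 kWh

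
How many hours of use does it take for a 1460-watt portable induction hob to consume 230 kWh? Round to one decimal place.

157.5 h

Hours = 230 kWh ÷ 1.46 kW = 157.5 h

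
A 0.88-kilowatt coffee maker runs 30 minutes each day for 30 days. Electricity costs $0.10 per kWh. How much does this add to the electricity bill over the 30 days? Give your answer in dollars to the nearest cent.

Runtime = 30 min × 30 = 900 min = 15 h
Energy = 0.88 kW × 15 h = 13.2 kWh
Cost = 13.2 kWh × $0.10/kWh = $1.32

$1.32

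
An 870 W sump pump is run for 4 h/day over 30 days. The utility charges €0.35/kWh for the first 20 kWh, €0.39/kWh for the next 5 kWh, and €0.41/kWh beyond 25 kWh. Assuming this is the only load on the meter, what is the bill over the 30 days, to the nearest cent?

Runtime = 4 h/day × 30 days = 120 h
Energy = 0.87 kW × 120 h = 104.4 kWh
Tier 1 (0–20 kWh): 20 × €0.35 = €7
Tier 2 (20–25 kWh): 5 × €0.39 = €1.95
Above 25 kWh: 79.4 × €0.41 = €32.554
Bill = €41.50

€41.50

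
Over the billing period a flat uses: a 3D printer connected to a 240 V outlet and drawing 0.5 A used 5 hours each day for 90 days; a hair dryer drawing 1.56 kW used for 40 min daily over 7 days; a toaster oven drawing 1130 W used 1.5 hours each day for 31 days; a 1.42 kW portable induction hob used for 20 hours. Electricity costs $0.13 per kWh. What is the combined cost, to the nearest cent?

3D printer: Power = 0.5 A × 240 V = 120 W = 0.12 kW
3D printer: Runtime = 5 h/day × 90 days = 450 h
3D printer: 0.12 kW × 450 h = 54 kWh
hair dryer: Runtime = 40 min × 7 = 280 min = 4.666666… h
hair dryer: 1.56 kW × 4.666666… h = 7.28 kWh
toaster oven: Runtime = 1.5 h/day × 31 days = 46.5 h
toaster oven: 1.13 kW × 46.5 h = 52.545 kWh
portable induction hob: 1.42 kW × 20 h = 28.4 kWh
Total energy = 142.225 kWh
Cost = 142.225 × $0.13 = $18.49

$18.49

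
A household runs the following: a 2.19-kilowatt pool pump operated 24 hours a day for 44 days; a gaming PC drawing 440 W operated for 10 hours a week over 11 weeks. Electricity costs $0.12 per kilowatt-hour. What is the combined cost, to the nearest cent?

pool pump: Runtime = 24 h × 44 = 1056 h
pool pump: 2.19 kW × 1056 h = 2312.64 kWh
gaming PC: Runtime = 10 h/week × 11 weeks = 110 h
gaming PC: 0.44 kW × 110 h = 48.4 kWh
Total energy = 2361.04 kWh
Cost = 2361.04 × $0.12 = $283.32

$283.32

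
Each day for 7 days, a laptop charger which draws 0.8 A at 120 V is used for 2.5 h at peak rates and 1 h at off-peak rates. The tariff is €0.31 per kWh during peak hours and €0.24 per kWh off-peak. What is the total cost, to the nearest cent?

€0.68

Power = 0.8 A × 120 V = 96 W = 0.096 kW
Peak energy = 0.096 kW × 2.5 h × 7 = 1.68 kWh
Off-peak energy = 0.096 kW × 1 h × 7 = 0.672 kWh
Cost = 1.68 × €0.31 + 0.672 × €0.24 = €0.5208 + €0.16128 = €0.68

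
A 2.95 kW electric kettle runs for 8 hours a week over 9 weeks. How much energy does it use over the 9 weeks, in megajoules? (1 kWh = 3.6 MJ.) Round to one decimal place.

764.6 MJ

Runtime = 8 h/week × 9 weeks = 72 h
Energy = 2.95 kW × 72 h = 212.4 kWh
= 212.4 × 3.6 MJ = 764.6 MJ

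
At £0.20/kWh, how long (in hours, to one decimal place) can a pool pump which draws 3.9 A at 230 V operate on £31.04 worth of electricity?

Power = 3.9 A × 230 V = 897 W = 0.897 kW
Energy available = £31.04 ÷ £0.20/kWh = 155.2 kWh
Hours = 155.2 kWh ÷ 0.897 kW = 173.0 h

173.0 h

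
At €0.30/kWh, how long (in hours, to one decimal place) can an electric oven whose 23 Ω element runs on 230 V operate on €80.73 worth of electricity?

Power = V²/R = 230²/23 = 2300 W = 2.3 kW
Energy available = €80.73 ÷ €0.30/kWh = 269.1 kWh
Hours = 269.1 kWh ÷ 2.3 kW = 117.0 h

117.0 h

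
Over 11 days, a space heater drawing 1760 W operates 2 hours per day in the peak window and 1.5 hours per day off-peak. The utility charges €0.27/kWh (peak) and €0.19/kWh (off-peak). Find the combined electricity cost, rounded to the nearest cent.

Peak energy = 1.76 kW × 2 h × 11 = 38.72 kWh
Off-peak energy = 1.76 kW × 1.5 h × 11 = 29.04 kWh
Cost = 38.72 × €0.27 + 29.04 × €0.19 = €10.4544 + €5.5176 = €15.97

€15.97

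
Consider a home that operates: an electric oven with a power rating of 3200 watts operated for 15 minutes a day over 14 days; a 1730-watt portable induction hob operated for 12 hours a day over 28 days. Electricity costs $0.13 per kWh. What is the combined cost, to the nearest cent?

$77.02

electric oven: Runtime = 15 min × 14 = 210 min = 3.5 h
electric oven: 3.2 kW × 3.5 h = 11.2 kWh
portable induction hob: Runtime = 12 h/day × 28 days = 336 h
portable induction hob: 1.73 kW × 336 h = 581.28 kWh
Total energy = 592.48 kWh
Cost = 592.48 × $0.13 = $77.02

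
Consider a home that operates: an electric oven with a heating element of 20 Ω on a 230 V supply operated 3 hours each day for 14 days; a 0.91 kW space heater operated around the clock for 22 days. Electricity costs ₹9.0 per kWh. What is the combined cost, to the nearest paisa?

electric oven: Power = V²/R = 230²/20 = 2645 W = 2.645 kW
electric oven: Runtime = 3 h/day × 14 days = 42 h
electric oven: 2.645 kW × 42 h = 111.09 kWh
space heater: Runtime = 24 h × 22 = 528 h
space heater: 0.91 kW × 528 h = 480.48 kWh
Total energy = 591.57 kWh
Cost = 591.57 × ₹9.0 = ₹5324.13

₹5324.13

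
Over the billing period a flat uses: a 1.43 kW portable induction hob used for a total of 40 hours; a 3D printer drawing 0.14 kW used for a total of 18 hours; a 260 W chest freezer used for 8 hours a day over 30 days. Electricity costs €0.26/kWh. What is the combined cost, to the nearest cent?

portable induction hob: 1.43 kW × 40 h = 57.2 kWh
3D printer: 0.14 kW × 18 h = 2.52 kWh
chest freezer: Runtime = 8 h/day × 30 days = 240 h
chest freezer: 0.26 kW × 240 h = 62.4 kWh
Total energy = 122.12 kWh
Cost = 122.12 × €0.26 = €31.75

€31.75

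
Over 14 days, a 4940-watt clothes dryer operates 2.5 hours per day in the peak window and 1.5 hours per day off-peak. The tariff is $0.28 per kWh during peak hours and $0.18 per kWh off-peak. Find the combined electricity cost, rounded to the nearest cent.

Peak energy = 4.94 kW × 2.5 h × 14 = 172.9 kWh
Off-peak energy = 4.94 kW × 1.5 h × 14 = 103.74 kWh
Cost = 172.9 × $0.28 + 103.74 × $0.18 = $48.412 + $18.6732 = $67.09

$67.09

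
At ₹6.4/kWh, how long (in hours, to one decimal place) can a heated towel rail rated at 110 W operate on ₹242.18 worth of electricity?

Energy available = ₹242.18 ÷ ₹6.4/kWh = 37.8406 kWh
Hours = 37.8406 kWh ÷ 0.11 kW = 344.0 h

344.0 h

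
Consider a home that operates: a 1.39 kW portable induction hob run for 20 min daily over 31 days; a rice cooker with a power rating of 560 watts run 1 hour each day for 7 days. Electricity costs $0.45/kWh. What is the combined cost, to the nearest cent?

portable induction hob: Runtime = 20 min × 31 = 620 min = 10.333333… h
portable induction hob: 1.39 kW × 10.333333… h = 14.363333… kWh
rice cooker: Runtime = 1 h/day × 7 days = 7 h
rice cooker: 0.56 kW × 7 h = 3.92 kWh
Total energy = 18.283333… kWh
Cost = 18.283333… × $0.45 = $8.23

$8.23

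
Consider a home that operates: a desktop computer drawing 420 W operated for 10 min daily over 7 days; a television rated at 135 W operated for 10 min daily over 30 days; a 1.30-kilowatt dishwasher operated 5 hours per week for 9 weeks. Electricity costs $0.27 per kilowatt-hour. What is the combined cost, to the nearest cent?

desktop computer: Runtime = 10 min × 7 = 70 min = 1.166666… h
desktop computer: 0.42 kW × 1.166666… h = 0.49 kWh
television: Runtime = 10 min × 30 = 300 min = 5 h
television: 0.135 kW × 5 h = 0.675 kWh
dishwasher: Runtime = 5 h/week × 9 weeks = 45 h
dishwasher: 1.3 kW × 45 h = 58.5 kWh
Total energy = 59.665 kWh
Cost = 59.665 × $0.27 = $16.11

$16.11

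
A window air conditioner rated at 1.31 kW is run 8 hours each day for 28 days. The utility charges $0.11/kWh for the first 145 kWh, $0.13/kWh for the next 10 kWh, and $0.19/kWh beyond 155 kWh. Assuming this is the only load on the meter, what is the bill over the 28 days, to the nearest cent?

$43.55

Runtime = 8 h/day × 28 days = 224 h
Energy = 1.31 kW × 224 h = 293.44 kWh
Tier 1 (0–145 kWh): 145 × $0.11 = $15.95
Tier 2 (145–155 kWh): 10 × $0.13 = $1.3
Above 155 kWh: 138.44 × $0.19 = $26.3036
Bill = $43.55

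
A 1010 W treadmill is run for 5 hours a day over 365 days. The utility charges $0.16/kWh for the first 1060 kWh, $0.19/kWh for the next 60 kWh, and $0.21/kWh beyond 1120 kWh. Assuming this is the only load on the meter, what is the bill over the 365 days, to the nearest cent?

$332.88

Runtime = 5 h/day × 365 days = 1825 h
Energy = 1.01 kW × 1825 h = 1843.25 kWh
Tier 1 (0–1060 kWh): 1060 × $0.16 = $169.6
Tier 2 (1060–1120 kWh): 60 × $0.19 = $11.4
Above 1120 kWh: 723.25 × $0.21 = $151.8825
Bill = $332.88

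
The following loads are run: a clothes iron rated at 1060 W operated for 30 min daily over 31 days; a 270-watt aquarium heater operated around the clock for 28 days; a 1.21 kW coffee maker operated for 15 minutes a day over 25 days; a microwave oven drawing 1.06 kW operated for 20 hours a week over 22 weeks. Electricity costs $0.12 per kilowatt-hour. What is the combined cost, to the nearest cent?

clothes iron: Runtime = 30 min × 31 = 930 min = 15.5 h
clothes iron: 1.06 kW × 15.5 h = 16.43 kWh
aquarium heater: Runtime = 24 h × 28 = 672 h
aquarium heater: 0.27 kW × 672 h = 181.44 kWh
coffee maker: Runtime = 15 min × 25 = 375 min = 6.25 h
coffee maker: 1.21 kW × 6.25 h = 7.5625 kWh
microwave oven: Runtime = 20 h/week × 22 weeks = 440 h
microwave oven: 1.06 kW × 440 h = 466.4 kWh
Total energy = 671.8325 kWh
Cost = 671.8325 × $0.12 = $80.62

$80.62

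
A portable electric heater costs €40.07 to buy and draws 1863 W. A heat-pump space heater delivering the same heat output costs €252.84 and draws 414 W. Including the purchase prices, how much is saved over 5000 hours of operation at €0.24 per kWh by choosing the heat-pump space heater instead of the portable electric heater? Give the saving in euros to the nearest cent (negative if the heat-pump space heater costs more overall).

€1526.03

portable electric heater: €40.07 + (1863/1000) kW × 5000 h × €0.24 = €40.07 + €2235.6 = €2275.67
heat-pump space heater: €252.84 + (414/1000) kW × 5000 h × €0.24 = €252.84 + €496.8 = €749.64
Saving = €2275.67 − €749.64 = €1526.03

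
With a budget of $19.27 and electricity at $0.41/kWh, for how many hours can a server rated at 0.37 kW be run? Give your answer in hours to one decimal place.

Energy available = $19.27 ÷ $0.41/kWh = 47 kWh
Hours = 47 kWh ÷ 0.37 kW = 127.0 h

127.0 h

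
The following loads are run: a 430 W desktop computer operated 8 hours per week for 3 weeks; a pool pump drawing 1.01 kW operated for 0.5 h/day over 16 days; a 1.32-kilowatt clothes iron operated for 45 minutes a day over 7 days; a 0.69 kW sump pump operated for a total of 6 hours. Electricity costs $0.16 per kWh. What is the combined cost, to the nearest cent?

$4.72

desktop computer: Runtime = 8 h/week × 3 weeks = 24 h
desktop computer: 0.43 kW × 24 h = 10.32 kWh
pool pump: Runtime = 0.5 h/day × 16 days = 8 h
pool pump: 1.01 kW × 8 h = 8.08 kWh
clothes iron: Runtime = 45 min × 7 = 315 min = 5.25 h
clothes iron: 1.32 kW × 5.25 h = 6.93 kWh
sump pump: 0.69 kW × 6 h = 4.14 kWh
Total energy = 29.47 kWh
Cost = 29.47 × $0.16 = $4.72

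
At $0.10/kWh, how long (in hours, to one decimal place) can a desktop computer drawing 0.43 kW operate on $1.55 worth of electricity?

36.0 h

Energy available = $1.55 ÷ $0.10/kWh = 15.5 kWh
Hours = 15.5 kWh ÷ 0.43 kW = 36.0 h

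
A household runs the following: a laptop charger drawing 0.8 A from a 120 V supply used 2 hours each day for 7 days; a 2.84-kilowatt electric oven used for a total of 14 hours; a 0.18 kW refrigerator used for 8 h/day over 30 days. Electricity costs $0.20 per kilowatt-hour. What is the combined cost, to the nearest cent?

laptop charger: Power = 0.8 A × 120 V = 96 W = 0.096 kW
laptop charger: Runtime = 2 h/day × 7 days = 14 h
laptop charger: 0.096 kW × 14 h = 1.344 kWh
electric oven: 2.84 kW × 14 h = 39.76 kWh
refrigerator: Runtime = 8 h/day × 30 days = 240 h
refrigerator: 0.18 kW × 240 h = 43.2 kWh
Total energy = 84.304 kWh
Cost = 84.304 × $0.20 = $16.86

$16.86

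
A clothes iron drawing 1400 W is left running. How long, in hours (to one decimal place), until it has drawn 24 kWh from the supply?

Hours = 24 kWh ÷ 1.4 kW = 17.1 h

17.1 h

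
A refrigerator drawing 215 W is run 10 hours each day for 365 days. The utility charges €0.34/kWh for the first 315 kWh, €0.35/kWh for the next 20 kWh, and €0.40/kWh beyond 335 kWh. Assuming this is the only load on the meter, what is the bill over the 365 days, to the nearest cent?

Runtime = 10 h/day × 365 days = 3650 h
Energy = 0.215 kW × 3650 h = 784.75 kWh
Tier 1 (0–315 kWh): 315 × €0.34 = €107.1
Tier 2 (315–335 kWh): 20 × €0.35 = €7
Above 335 kWh: 449.75 × €0.40 = €179.9
Bill = €294.00

€294.00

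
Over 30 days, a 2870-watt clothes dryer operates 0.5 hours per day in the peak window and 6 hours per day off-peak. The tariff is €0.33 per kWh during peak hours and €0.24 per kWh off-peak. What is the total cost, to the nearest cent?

€138.19

Peak energy = 2.87 kW × 0.5 h × 30 = 43.05 kWh
Off-peak energy = 2.87 kW × 6 h × 30 = 516.6 kWh
Cost = 43.05 × €0.33 + 516.6 × €0.24 = €14.2065 + €123.984 = €138.19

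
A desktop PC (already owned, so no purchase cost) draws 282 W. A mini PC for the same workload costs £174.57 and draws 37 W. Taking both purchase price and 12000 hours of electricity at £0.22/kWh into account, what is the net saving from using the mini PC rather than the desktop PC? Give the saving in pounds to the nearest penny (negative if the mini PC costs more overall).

£472.23

desktop PC: £0.00 + (282/1000) kW × 12000 h × £0.22 = £0.00 + £744.48 = £744.48
mini PC: £174.57 + (37/1000) kW × 12000 h × £0.22 = £174.57 + £97.68 = £272.25
Saving = £744.48 − £272.25 = £472.23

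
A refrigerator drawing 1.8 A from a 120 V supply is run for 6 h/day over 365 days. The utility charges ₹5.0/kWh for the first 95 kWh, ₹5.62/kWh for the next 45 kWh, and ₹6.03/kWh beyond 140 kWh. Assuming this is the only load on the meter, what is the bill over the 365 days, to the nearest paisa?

₹2736.13

Power = 1.8 A × 120 V = 216 W = 0.216 kW
Runtime = 6 h/day × 365 days = 2190 h
Energy = 0.216 kW × 2190 h = 473.04 kWh
Tier 1 (0–95 kWh): 95 × ₹5.0 = ₹475
Tier 2 (95–140 kWh): 45 × ₹5.62 = ₹252.9
Above 140 kWh: 333.04 × ₹6.03 = ₹2008.2312
Bill = ₹2736.13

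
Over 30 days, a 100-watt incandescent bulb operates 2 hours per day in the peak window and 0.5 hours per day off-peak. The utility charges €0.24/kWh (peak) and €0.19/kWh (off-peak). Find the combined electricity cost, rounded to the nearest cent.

€1.73

Peak energy = 0.1 kW × 2 h × 30 = 6 kWh
Off-peak energy = 0.1 kW × 0.5 h × 30 = 1.5 kWh
Cost = 6 × €0.24 + 1.5 × €0.19 = €1.44 + €0.285 = €1.73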